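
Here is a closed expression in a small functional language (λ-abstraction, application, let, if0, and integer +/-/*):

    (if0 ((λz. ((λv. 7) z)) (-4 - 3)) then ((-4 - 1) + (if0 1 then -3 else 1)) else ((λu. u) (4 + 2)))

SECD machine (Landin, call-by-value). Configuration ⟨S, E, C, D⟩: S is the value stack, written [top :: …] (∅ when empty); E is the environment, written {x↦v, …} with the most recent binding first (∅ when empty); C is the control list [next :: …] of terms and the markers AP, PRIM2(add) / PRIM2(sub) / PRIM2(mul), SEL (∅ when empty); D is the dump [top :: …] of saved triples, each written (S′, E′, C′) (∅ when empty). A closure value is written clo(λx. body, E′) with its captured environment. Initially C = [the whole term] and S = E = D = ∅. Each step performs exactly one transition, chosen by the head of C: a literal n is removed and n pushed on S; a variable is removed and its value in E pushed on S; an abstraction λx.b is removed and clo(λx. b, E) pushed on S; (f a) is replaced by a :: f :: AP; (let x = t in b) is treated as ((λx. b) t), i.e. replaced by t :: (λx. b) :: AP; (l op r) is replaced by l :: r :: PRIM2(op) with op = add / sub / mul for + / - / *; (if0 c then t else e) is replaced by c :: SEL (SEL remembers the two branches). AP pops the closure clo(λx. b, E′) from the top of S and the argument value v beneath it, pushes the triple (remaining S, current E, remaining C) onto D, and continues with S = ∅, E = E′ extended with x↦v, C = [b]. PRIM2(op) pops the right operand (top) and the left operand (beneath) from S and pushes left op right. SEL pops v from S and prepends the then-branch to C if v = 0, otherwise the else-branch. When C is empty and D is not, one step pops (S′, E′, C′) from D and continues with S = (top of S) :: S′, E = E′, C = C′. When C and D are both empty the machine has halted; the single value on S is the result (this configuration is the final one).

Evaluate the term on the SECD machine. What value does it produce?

Answer: 6

Derivation:
t=0: <S=∅, E=∅, C=[(if0 ((λz. ((λv. 7) z)) (-4 - 3)) then ((-4 - 1) + (if0 1 then -3 else 1)) else ((λu. u) (4 + 2)))], D=∅>
t=1: <S=∅, E=∅, C=[((λz. ((λv. 7) z)) (-4 - 3)) :: SEL], D=∅>
t=2: <S=∅, E=∅, C=[(-4 - 3) :: (λz. ((λv. 7) z)) :: AP :: SEL], D=∅>
t=3: <S=∅, E=∅, C=[-4 :: 3 :: PRIM2(sub) :: (λz. ((λv. 7) z)) :: AP :: SEL], D=∅>
t=4: <S=[-4], E=∅, C=[3 :: PRIM2(sub) :: (λz. ((λv. 7) z)) :: AP :: SEL], D=∅>
t=5: <S=[3 :: -4], E=∅, C=[PRIM2(sub) :: (λz. ((λv. 7) z)) :: AP :: SEL], D=∅>
t=6: <S=[-7], E=∅, C=[(λz. ((λv. 7) z)) :: AP :: SEL], D=∅>
t=7: <S=[clo(λz. ((λv. 7) z), ∅) :: -7], E=∅, C=[AP :: SEL], D=∅>
t=8: <S=∅, E={z↦-7}, C=[((λv. 7) z)], D=[(∅, ∅, [SEL])]>
t=9: <S=∅, E={z↦-7}, C=[z :: (λv. 7) :: AP], D=[(∅, ∅, [SEL])]>
t=10: <S=[-7], E={z↦-7}, C=[(λv. 7) :: AP], D=[(∅, ∅, [SEL])]>
t=11: <S=[clo(λv. 7, {z↦-7}) :: -7], E={z↦-7}, C=[AP], D=[(∅, ∅, [SEL])]>
t=12: <S=∅, E={v↦-7, z↦-7}, C=[7], D=[(∅, {z↦-7}, ∅) :: (∅, ∅, [SEL])]>
t=13: <S=[7], E={v↦-7, z↦-7}, C=∅, D=[(∅, {z↦-7}, ∅) :: (∅, ∅, [SEL])]>
t=14: <S=[7], E={z↦-7}, C=∅, D=[(∅, ∅, [SEL])]>
t=15: <S=[7], E=∅, C=[SEL], D=∅>
t=16: <S=∅, E=∅, C=[((λu. u) (4 + 2))], D=∅>
t=17: <S=∅, E=∅, C=[(4 + 2) :: (λu. u) :: AP], D=∅>
t=18: <S=∅, E=∅, C=[4 :: 2 :: PRIM2(add) :: (λu. u) :: AP], D=∅>
t=19: <S=[4], E=∅, C=[2 :: PRIM2(add) :: (λu. u) :: AP], D=∅>
t=20: <S=[2 :: 4], E=∅, C=[PRIM2(add) :: (λu. u) :: AP], D=∅>
t=21: <S=[6], E=∅, C=[(λu. u) :: AP], D=∅>
t=22: <S=[clo(λu. u, ∅) :: 6], E=∅, C=[AP], D=∅>
t=23: <S=∅, E={u↦6}, C=[u], D=[(∅, ∅, ∅)]>
t=24: <S=[6], E={u↦6}, C=∅, D=[(∅, ∅, ∅)]>
t=25: <S=[6], E=∅, C=∅, D=∅>
→ final value 6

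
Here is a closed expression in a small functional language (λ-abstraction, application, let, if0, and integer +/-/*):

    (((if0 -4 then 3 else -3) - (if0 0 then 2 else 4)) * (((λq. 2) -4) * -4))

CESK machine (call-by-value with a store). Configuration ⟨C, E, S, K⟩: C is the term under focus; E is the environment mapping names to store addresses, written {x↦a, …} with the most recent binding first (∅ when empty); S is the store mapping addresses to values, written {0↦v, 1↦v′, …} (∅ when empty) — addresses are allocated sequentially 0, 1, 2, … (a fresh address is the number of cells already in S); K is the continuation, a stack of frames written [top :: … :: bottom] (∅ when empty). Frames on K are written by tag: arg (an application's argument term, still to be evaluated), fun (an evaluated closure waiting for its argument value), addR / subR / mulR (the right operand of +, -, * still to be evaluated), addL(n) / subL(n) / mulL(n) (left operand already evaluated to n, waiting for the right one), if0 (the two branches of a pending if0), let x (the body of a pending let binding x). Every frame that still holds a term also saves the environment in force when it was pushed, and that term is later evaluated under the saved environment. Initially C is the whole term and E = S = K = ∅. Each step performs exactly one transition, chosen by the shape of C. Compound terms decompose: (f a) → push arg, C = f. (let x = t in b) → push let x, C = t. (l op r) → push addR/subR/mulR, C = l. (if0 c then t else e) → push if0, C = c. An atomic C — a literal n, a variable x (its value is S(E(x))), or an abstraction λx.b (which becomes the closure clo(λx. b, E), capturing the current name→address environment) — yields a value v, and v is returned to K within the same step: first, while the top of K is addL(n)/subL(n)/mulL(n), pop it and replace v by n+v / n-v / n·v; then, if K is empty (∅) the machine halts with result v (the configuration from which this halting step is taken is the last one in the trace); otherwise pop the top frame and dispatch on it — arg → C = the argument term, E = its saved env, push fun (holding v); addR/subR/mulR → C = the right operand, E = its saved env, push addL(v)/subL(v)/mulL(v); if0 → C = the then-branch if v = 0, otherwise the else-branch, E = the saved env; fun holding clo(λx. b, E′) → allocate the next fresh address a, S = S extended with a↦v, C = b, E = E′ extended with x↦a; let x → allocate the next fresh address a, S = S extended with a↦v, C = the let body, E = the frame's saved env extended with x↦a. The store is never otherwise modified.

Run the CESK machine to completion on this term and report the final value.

Answer: 40

Execution trace:
step 0: [C=(((if0 -4 then 3 else -3) - (if0 0 then 2 else 4)) * (((λq. 2) -4) * -4)) | E=∅ | S=∅ | K=∅]
step 1: [C=((if0 -4 then 3 else -3) - (if0 0 then 2 else 4)) | E=∅ | S=∅ | K=[mulR]]
step 2: [C=(if0 -4 then 3 else -3) | E=∅ | S=∅ | K=[subR :: mulR]]
step 3: [C=-4 | E=∅ | S=∅ | K=[if0 :: subR :: mulR]]
step 4: [C=-3 | E=∅ | S=∅ | K=[subR :: mulR]]
step 5: [C=(if0 0 then 2 else 4) | E=∅ | S=∅ | K=[subL(-3) :: mulR]]
step 6: [C=0 | E=∅ | S=∅ | K=[if0 :: subL(-3) :: mulR]]
step 7: [C=2 | E=∅ | S=∅ | K=[subL(-3) :: mulR]]
step 8: [C=(((λq. 2) -4) * -4) | E=∅ | S=∅ | K=[mulL(-5)]]
step 9: [C=((λq. 2) -4) | E=∅ | S=∅ | K=[mulR :: mulL(-5)]]
step 10: [C=(λq. 2) | E=∅ | S=∅ | K=[arg :: mulR :: mulL(-5)]]
step 11: [C=-4 | E=∅ | S=∅ | K=[fun :: mulR :: mulL(-5)]]
step 12: [C=2 | E={q↦0} | S={0↦-4} | K=[mulR :: mulL(-5)]]
step 13: [C=-4 | E=∅ | S={0↦-4} | K=[mulL(2) :: mulL(-5)]]
→ final value 40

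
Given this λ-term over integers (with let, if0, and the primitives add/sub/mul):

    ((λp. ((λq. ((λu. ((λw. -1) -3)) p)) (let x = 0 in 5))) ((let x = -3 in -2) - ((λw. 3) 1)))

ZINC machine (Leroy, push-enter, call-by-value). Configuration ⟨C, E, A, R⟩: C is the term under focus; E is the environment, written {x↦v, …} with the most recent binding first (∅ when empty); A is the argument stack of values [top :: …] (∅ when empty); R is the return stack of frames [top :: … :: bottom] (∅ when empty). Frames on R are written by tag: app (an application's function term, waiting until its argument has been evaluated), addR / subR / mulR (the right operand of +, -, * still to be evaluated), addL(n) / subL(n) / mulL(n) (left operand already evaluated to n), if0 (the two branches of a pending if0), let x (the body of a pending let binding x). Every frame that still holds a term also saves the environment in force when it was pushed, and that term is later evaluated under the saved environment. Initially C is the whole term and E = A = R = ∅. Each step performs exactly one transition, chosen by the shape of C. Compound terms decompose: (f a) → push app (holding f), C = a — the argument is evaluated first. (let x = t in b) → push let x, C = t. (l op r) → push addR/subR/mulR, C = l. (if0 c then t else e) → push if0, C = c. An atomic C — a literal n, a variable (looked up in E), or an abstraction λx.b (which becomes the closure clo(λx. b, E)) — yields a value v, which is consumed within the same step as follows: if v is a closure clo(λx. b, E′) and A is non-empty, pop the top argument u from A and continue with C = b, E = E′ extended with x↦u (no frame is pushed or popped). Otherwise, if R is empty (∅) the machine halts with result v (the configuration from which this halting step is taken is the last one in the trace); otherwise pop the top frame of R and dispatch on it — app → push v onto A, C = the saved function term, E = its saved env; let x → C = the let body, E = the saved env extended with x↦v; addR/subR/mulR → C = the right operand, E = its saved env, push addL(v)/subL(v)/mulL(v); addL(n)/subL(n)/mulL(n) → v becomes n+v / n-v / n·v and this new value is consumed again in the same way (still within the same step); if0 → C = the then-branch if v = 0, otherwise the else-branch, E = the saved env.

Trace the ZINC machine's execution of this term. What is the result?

Answer: -1

Machine steps:
[0] ⟨C=((λp. ((λq. ((λu. ((λw. -1) -3)) p)) (let x = 0 in 5))) ((let x = -3 in -2) - ((λw. 3) 1))); E=∅; A=∅; R=∅⟩
[1] ⟨C=((let x = -3 in -2) - ((λw. 3) 1)); E=∅; A=∅; R=[app]⟩
[2] ⟨C=(let x = -3 in -2); E=∅; A=∅; R=[subR :: app]⟩
[3] ⟨C=-3; E=∅; A=∅; R=[let x :: subR :: app]⟩
[4] ⟨C=-2; E={x↦-3}; A=∅; R=[subR :: app]⟩
[5] ⟨C=((λw. 3) 1); E=∅; A=∅; R=[subL(-2) :: app]⟩
[6] ⟨C=1; E=∅; A=∅; R=[app :: subL(-2) :: app]⟩
[7] ⟨C=(λw. 3); E=∅; A=[1]; R=[subL(-2) :: app]⟩
[8] ⟨C=3; E={w↦1}; A=∅; R=[subL(-2) :: app]⟩
[9] ⟨C=(λp. ((λq. ((λu. ((λw. -1) -3)) p)) (let x = 0 in 5))); E=∅; A=[-5]; R=∅⟩
[10] ⟨C=((λq. ((λu. ((λw. -1) -3)) p)) (let x = 0 in 5)); E={p↦-5}; A=∅; R=∅⟩
[11] ⟨C=(let x = 0 in 5); E={p↦-5}; A=∅; R=[app]⟩
[12] ⟨C=0; E={p↦-5}; A=∅; R=[let x :: app]⟩
[13] ⟨C=5; E={x↦0, p↦-5}; A=∅; R=[app]⟩
[14] ⟨C=(λq. ((λu. ((λw. -1) -3)) p)); E={p↦-5}; A=[5]; R=∅⟩
[15] ⟨C=((λu. ((λw. -1) -3)) p); E={q↦5, p↦-5}; A=∅; R=∅⟩
[16] ⟨C=p; E={q↦5, p↦-5}; A=∅; R=[app]⟩
[17] ⟨C=(λu. ((λw. -1) -3)); E={q↦5, p↦-5}; A=[-5]; R=∅⟩
[18] ⟨C=((λw. -1) -3); E={u↦-5, q↦5, p↦-5}; A=∅; R=∅⟩
[19] ⟨C=-3; E={u↦-5, q↦5, p↦-5}; A=∅; R=[app]⟩
[20] ⟨C=(λw. -1); E={u↦-5, q↦5, p↦-5}; A=[-3]; R=∅⟩
[21] ⟨C=-1; E={w↦-3, u↦-5, q↦5, p↦-5}; A=∅; R=∅⟩
→ final value -1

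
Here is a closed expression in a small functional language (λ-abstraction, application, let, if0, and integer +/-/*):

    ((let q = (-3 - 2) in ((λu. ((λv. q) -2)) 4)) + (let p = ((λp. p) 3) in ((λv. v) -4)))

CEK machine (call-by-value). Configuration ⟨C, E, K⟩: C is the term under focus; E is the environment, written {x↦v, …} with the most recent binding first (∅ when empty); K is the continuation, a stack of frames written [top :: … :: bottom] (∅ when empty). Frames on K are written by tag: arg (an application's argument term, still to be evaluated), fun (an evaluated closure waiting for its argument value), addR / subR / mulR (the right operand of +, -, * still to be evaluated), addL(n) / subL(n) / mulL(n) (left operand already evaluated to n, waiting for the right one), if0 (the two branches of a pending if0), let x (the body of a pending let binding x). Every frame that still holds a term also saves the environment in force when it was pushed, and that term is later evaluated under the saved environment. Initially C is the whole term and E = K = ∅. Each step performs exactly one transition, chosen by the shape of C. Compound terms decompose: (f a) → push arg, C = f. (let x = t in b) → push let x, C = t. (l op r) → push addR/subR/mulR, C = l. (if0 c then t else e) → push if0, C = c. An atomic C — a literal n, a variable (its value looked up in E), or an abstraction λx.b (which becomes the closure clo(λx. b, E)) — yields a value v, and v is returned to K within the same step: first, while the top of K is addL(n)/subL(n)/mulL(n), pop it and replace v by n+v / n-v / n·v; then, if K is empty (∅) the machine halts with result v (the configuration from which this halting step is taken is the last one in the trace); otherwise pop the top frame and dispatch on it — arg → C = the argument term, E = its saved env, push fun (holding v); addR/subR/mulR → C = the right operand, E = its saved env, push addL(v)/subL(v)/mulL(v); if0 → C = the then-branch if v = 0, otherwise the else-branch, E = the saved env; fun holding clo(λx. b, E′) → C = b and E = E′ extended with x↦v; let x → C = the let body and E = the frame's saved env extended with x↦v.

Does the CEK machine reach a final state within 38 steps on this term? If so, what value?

0. <C=((let q = (-3 - 2) in ((λu. ((λv. q) -2)) 4)) + (let p = ((λp. p) 3) in ((λv. v) -4))), E=∅, K=∅>
1. <C=(let q = (-3 - 2) in ((λu. ((λv. q) -2)) 4)), E=∅, K=[addR]>
2. <C=(-3 - 2), E=∅, K=[let q :: addR]>
3. <C=-3, E=∅, K=[subR :: let q :: addR]>
4. <C=2, E=∅, K=[subL(-3) :: let q :: addR]>
5. <C=((λu. ((λv. q) -2)) 4), E={q↦-5}, K=[addR]>
6. <C=(λu. ((λv. q) -2)), E={q↦-5}, K=[arg :: addR]>
7. <C=4, E={q↦-5}, K=[fun :: addR]>
8. <C=((λv. q) -2), E={u↦4, q↦-5}, K=[addR]>
9. <C=(λv. q), E={u↦4, q↦-5}, K=[arg :: addR]>
10. <C=-2, E={u↦4, q↦-5}, K=[fun :: addR]>
11. <C=q, E={v↦-2, u↦4, q↦-5}, K=[addR]>
12. <C=(let p = ((λp. p) 3) in ((λv. v) -4)), E=∅, K=[addL(-5)]>
13. <C=((λp. p) 3), E=∅, K=[let p :: addL(-5)]>
14. <C=(λp. p), E=∅, K=[arg :: let p :: addL(-5)]>
15. <C=3, E=∅, K=[fun :: let p :: addL(-5)]>
16. <C=p, E={p↦3}, K=[let p :: addL(-5)]>
17. <C=((λv. v) -4), E={p↦3}, K=[addL(-5)]>
18. <C=(λv. v), E={p↦3}, K=[arg :: addL(-5)]>
19. <C=-4, E={p↦3}, K=[fun :: addL(-5)]>
20. <C=v, E={v↦-4, p↦3}, K=[addL(-5)]>
→ final value -9

Answer: -9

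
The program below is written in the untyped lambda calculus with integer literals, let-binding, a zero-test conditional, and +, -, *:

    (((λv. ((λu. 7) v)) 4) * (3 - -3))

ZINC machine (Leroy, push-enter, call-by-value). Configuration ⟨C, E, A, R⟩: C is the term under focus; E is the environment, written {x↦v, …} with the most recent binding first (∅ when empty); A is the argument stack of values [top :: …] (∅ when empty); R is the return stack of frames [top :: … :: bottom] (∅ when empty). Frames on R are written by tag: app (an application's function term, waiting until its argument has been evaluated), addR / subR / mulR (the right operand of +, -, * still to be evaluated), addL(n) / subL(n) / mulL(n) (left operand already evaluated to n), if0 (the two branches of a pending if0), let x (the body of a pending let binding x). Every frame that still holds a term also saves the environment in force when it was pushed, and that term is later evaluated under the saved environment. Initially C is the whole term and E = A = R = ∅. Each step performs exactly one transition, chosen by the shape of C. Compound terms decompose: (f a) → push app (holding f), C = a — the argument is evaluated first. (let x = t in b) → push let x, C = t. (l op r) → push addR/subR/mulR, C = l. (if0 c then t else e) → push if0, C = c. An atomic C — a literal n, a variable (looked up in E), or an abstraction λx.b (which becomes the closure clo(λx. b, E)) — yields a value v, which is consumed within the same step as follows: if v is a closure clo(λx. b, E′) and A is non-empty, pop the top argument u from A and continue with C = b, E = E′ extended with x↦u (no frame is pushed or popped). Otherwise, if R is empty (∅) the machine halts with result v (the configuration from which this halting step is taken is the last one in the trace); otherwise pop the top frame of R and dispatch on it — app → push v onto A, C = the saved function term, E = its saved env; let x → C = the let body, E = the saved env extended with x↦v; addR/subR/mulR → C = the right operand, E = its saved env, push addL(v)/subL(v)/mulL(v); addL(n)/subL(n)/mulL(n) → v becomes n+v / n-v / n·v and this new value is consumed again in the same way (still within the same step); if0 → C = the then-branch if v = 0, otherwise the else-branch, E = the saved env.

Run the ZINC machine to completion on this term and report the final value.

t=0: ⟨C=(((λv. ((λu. 7) v)) 4) * (3 - -3)); E=∅; A=∅; R=∅⟩
t=1: ⟨C=((λv. ((λu. 7) v)) 4); E=∅; A=∅; R=[mulR]⟩
t=2: ⟨C=4; E=∅; A=∅; R=[app :: mulR]⟩
t=3: ⟨C=(λv. ((λu. 7) v)); E=∅; A=[4]; R=[mulR]⟩
t=4: ⟨C=((λu. 7) v); E={v↦4}; A=∅; R=[mulR]⟩
t=5: ⟨C=v; E={v↦4}; A=∅; R=[app :: mulR]⟩
t=6: ⟨C=(λu. 7); E={v↦4}; A=[4]; R=[mulR]⟩
t=7: ⟨C=7; E={u↦4, v↦4}; A=∅; R=[mulR]⟩
t=8: ⟨C=(3 - -3); E=∅; A=∅; R=[mulL(7)]⟩
t=9: ⟨C=3; E=∅; A=∅; R=[subR :: mulL(7)]⟩
t=10: ⟨C=-3; E=∅; A=∅; R=[subL(3) :: mulL(7)]⟩
→ final value 42

Answer: 42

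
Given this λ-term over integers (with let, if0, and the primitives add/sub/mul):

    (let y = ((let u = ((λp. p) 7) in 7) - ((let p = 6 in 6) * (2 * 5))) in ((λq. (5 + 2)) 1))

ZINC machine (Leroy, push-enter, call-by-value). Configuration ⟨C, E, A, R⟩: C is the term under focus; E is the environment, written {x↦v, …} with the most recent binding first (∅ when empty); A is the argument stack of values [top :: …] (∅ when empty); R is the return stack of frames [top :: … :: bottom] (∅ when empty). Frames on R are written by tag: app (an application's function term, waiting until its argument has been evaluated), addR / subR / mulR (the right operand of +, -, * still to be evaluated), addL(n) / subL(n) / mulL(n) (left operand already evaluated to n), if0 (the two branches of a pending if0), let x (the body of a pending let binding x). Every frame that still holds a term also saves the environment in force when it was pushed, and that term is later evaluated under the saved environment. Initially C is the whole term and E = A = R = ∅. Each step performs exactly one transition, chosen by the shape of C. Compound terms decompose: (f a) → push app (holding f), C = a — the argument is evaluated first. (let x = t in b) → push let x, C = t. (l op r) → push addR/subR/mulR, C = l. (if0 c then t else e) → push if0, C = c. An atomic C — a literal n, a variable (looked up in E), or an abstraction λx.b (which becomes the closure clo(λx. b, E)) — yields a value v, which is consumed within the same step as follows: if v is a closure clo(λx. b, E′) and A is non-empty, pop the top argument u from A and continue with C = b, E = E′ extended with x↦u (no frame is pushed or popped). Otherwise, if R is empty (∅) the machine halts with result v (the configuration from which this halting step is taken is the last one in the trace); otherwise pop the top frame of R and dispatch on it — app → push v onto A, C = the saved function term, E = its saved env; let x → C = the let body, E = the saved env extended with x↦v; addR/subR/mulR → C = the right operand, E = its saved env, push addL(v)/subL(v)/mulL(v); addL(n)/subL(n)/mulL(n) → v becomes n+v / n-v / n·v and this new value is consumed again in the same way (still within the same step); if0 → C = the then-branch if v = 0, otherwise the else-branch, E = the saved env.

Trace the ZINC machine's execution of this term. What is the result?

Answer: 7

Machine steps:
t=0: [C=(let y = ((let u = ((λp. p) 7) in 7) - ((let p = 6 in 6) * (2 * 5))) in ((λq. (5 + 2)) 1)) | E=∅ | A=∅ | R=∅]
t=1: [C=((let u = ((λp. p) 7) in 7) - ((let p = 6 in 6) * (2 * 5))) | E=∅ | A=∅ | R=[let y]]
t=2: [C=(let u = ((λp. p) 7) in 7) | E=∅ | A=∅ | R=[subR :: let y]]
t=3: [C=((λp. p) 7) | E=∅ | A=∅ | R=[let u :: subR :: let y]]
t=4: [C=7 | E=∅ | A=∅ | R=[app :: let u :: subR :: let y]]
t=5: [C=(λp. p) | E=∅ | A=[7] | R=[let u :: subR :: let y]]
t=6: [C=p | E={p↦7} | A=∅ | R=[let u :: subR :: let y]]
t=7: [C=7 | E={u↦7} | A=∅ | R=[subR :: let y]]
t=8: [C=((let p = 6 in 6) * (2 * 5)) | E=∅ | A=∅ | R=[subL(7) :: let y]]
t=9: [C=(let p = 6 in 6) | E=∅ | A=∅ | R=[mulR :: subL(7) :: let y]]
t=10: [C=6 | E=∅ | A=∅ | R=[let p :: mulR :: subL(7) :: let y]]
t=11: [C=6 | E={p↦6} | A=∅ | R=[mulR :: subL(7) :: let y]]
t=12: [C=(2 * 5) | E=∅ | A=∅ | R=[mulL(6) :: subL(7) :: let y]]
t=13: [C=2 | E=∅ | A=∅ | R=[mulR :: mulL(6) :: subL(7) :: let y]]
t=14: [C=5 | E=∅ | A=∅ | R=[mulL(2) :: mulL(6) :: subL(7) :: let y]]
t=15: [C=((λq. (5 + 2)) 1) | E={y↦-53} | A=∅ | R=∅]
t=16: [C=1 | E={y↦-53} | A=∅ | R=[app]]
t=17: [C=(λq. (5 + 2)) | E={y↦-53} | A=[1] | R=∅]
t=18: [C=(5 + 2) | E={q↦1, y↦-53} | A=∅ | R=∅]
t=19: [C=5 | E={q↦1, y↦-53} | A=∅ | R=[addR]]
t=20: [C=2 | E={q↦1, y↦-53} | A=∅ | R=[addL(5)]]
→ final value 7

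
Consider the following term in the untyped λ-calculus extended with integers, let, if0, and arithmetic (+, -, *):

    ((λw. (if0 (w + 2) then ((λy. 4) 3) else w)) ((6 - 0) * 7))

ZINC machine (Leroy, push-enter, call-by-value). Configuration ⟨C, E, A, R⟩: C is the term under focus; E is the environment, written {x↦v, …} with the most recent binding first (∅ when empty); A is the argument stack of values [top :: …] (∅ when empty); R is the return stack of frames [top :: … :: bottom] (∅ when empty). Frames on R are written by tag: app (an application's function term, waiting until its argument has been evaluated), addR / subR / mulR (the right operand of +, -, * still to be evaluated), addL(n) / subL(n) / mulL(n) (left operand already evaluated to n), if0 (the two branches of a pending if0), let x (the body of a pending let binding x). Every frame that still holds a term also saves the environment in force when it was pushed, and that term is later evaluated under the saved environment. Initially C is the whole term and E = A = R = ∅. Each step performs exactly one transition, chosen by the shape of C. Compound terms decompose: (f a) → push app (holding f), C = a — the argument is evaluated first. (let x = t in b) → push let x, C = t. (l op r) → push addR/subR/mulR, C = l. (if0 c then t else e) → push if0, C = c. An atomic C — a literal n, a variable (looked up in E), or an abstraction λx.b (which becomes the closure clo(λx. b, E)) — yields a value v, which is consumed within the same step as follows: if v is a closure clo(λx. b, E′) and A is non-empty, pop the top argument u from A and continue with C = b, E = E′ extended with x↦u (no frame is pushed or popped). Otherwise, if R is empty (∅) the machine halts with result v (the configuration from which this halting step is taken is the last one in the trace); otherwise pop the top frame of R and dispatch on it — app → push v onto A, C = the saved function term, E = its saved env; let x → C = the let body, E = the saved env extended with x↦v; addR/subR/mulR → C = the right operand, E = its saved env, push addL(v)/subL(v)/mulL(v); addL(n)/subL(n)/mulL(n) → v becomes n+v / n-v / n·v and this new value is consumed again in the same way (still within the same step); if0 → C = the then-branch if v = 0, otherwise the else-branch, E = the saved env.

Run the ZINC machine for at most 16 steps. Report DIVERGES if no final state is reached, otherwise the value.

step 0: [C=((λw. (if0 (w + 2) then ((λy. 4) 3) else w)) ((6 - 0) * 7)) | E=∅ | A=∅ | R=∅]
step 1: [C=((6 - 0) * 7) | E=∅ | A=∅ | R=[app]]
step 2: [C=(6 - 0) | E=∅ | A=∅ | R=[mulR :: app]]
step 3: [C=6 | E=∅ | A=∅ | R=[subR :: mulR :: app]]
step 4: [C=0 | E=∅ | A=∅ | R=[subL(6) :: mulR :: app]]
step 5: [C=7 | E=∅ | A=∅ | R=[mulL(6) :: app]]
step 6: [C=(λw. (if0 (w + 2) then ((λy. 4) 3) else w)) | E=∅ | A=[42] | R=∅]
step 7: [C=(if0 (w + 2) then ((λy. 4) 3) else w) | E={w↦42} | A=∅ | R=∅]
step 8: [C=(w + 2) | E={w↦42} | A=∅ | R=[if0]]
step 9: [C=w | E={w↦42} | A=∅ | R=[addR :: if0]]
step 10: [C=2 | E={w↦42} | A=∅ | R=[addL(42) :: if0]]
step 11: [C=w | E={w↦42} | A=∅ | R=∅]
→ final value 42

Answer: 42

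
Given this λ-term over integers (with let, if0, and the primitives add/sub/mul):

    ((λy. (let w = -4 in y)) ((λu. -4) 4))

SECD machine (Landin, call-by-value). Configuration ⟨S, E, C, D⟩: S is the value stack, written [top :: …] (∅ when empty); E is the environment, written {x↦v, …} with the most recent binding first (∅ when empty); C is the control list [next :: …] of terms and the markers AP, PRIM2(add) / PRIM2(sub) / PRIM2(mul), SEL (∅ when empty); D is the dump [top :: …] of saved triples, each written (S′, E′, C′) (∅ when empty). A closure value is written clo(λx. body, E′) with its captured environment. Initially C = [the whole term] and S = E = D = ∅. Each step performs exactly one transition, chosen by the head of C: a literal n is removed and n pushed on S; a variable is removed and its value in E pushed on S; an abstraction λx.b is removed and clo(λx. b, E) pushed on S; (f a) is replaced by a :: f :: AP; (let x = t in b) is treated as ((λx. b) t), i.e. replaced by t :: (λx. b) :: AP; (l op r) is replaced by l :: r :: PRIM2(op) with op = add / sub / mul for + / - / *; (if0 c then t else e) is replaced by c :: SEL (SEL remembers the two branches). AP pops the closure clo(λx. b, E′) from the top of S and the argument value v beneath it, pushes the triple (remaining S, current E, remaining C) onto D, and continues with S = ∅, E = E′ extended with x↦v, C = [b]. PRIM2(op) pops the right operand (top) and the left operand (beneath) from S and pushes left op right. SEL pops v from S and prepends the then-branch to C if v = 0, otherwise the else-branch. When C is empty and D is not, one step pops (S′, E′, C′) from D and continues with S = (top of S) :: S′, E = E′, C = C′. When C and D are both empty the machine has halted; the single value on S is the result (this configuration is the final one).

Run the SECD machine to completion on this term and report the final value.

step 0: [S=∅ | E=∅ | C=[((λy. (let w = -4 in y)) ((λu. -4) 4))] | D=∅]
step 1: [S=∅ | E=∅ | C=[((λu. -4) 4) :: (λy. (let w = -4 in y)) :: AP] | D=∅]
step 2: [S=∅ | E=∅ | C=[4 :: (λu. -4) :: AP :: (λy. (let w = -4 in y)) :: AP] | D=∅]
step 3: [S=[4] | E=∅ | C=[(λu. -4) :: AP :: (λy. (let w = -4 in y)) :: AP] | D=∅]
step 4: [S=[clo(λu. -4, ∅) :: 4] | E=∅ | C=[AP :: (λy. (let w = -4 in y)) :: AP] | D=∅]
step 5: [S=∅ | E={u↦4} | C=[-4] | D=[(∅, ∅, [(λy. (let w = -4 in y)) :: AP])]]
step 6: [S=[-4] | E={u↦4} | C=∅ | D=[(∅, ∅, [(λy. (let w = -4 in y)) :: AP])]]
step 7: [S=[-4] | E=∅ | C=[(λy. (let w = -4 in y)) :: AP] | D=∅]
step 8: [S=[clo(λy. (let w = -4 in y), ∅) :: -4] | E=∅ | C=[AP] | D=∅]
step 9: [S=∅ | E={y↦-4} | C=[(let w = -4 in y)] | D=[(∅, ∅, ∅)]]
step 10: [S=∅ | E={y↦-4} | C=[-4 :: (λw. y) :: AP] | D=[(∅, ∅, ∅)]]
step 11: [S=[-4] | E={y↦-4} | C=[(λw. y) :: AP] | D=[(∅, ∅, ∅)]]
step 12: [S=[clo(λw. y, {y↦-4}) :: -4] | E={y↦-4} | C=[AP] | D=[(∅, ∅, ∅)]]
step 13: [S=∅ | E={w↦-4, y↦-4} | C=[y] | D=[(∅, {y↦-4}, ∅) :: (∅, ∅, ∅)]]
step 14: [S=[-4] | E={w↦-4, y↦-4} | C=∅ | D=[(∅, {y↦-4}, ∅) :: (∅, ∅, ∅)]]
step 15: [S=[-4] | E={y↦-4} | C=∅ | D=[(∅, ∅, ∅)]]
step 16: [S=[-4] | E=∅ | C=∅ | D=∅]
→ final value -4

Answer: -4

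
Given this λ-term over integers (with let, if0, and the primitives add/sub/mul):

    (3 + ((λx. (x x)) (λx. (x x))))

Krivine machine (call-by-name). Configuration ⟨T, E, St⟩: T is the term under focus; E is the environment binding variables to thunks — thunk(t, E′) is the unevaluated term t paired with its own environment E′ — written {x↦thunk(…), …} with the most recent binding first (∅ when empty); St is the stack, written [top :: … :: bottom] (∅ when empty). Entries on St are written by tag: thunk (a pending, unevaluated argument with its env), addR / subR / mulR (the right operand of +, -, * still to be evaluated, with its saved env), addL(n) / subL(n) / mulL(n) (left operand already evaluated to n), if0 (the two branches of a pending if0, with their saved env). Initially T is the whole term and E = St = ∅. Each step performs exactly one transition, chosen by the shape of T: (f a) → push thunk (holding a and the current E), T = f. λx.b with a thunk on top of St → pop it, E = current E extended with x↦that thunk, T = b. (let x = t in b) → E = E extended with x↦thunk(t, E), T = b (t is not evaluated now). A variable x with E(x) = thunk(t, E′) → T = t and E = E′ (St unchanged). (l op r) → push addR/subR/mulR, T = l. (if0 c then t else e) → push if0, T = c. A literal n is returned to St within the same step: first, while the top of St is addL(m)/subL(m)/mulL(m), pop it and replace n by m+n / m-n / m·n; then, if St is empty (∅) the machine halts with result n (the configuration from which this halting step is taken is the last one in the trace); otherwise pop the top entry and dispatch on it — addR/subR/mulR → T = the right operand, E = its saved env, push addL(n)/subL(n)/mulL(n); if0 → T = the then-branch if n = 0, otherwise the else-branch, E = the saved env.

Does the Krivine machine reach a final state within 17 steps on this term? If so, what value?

Answer: DIVERGES (no final state within 17 steps)

Machine steps:
0. [T=(3 + ((λx. (x x)) (λx. (x x)))) | E=∅ | St=∅]
1. [T=3 | E=∅ | St=[addR]]
2. [T=((λx. (x x)) (λx. (x x))) | E=∅ | St=[addL(3)]]
3. [T=(λx. (x x)) | E=∅ | St=[thunk :: addL(3)]]
4. [T=(x x) | E={x↦thunk((λx. (x x)), ∅)} | St=[addL(3)]]
5. [T=x | E={x↦thunk((λx. (x x)), ∅)} | St=[thunk :: addL(3)]]
6. [T=(λx. (x x)) | E=∅ | St=[thunk :: addL(3)]]
7. [T=(x x) | E={x↦thunk(x, {x↦thunk((λx. (x x)), ∅)})} | St=[addL(3)]]
8. [T=x | E={x↦thunk(x, {x↦thunk((λx. (x x)), ∅)})} | St=[thunk :: addL(3)]]
9. [T=x | E={x↦thunk((λx. (x x)), ∅)} | St=[thunk :: addL(3)]]
10. [T=(λx. (x x)) | E=∅ | St=[thunk :: addL(3)]]
11. [T=(x x) | E={x↦thunk(x, {x↦thunk(x, {x↦thunk((λx. (x x)), ∅)})})} | St=[addL(3)]]
12. [T=x | E={x↦thunk(x, {x↦thunk(x, {x↦thunk((λx. (x x)), ∅)})})} | St=[thunk :: addL(3)]]
13. [T=x | E={x↦thunk(x, {x↦thunk((λx. (x x)), ∅)})} | St=[thunk :: addL(3)]]
14. [T=x | E={x↦thunk((λx. (x x)), ∅)} | St=[thunk :: addL(3)]]
15. [T=(λx. (x x)) | E=∅ | St=[thunk :: addL(3)]]
16. [T=(x x) | E={x↦thunk(x, {x↦thunk(x, {x↦thunk(x, {x↦thunk((λx. (x x)), ∅)})})})} | St=[addL(3)]]
17. [T=x | E={x↦thunk(x, {x↦thunk(x, {x↦thunk(x, {x↦thunk((λx. (x x)), ∅)})})})} | St=[thunk :: addL(3)]]
→ 17 transitions taken and the configuration is still not final: no result within 17 steps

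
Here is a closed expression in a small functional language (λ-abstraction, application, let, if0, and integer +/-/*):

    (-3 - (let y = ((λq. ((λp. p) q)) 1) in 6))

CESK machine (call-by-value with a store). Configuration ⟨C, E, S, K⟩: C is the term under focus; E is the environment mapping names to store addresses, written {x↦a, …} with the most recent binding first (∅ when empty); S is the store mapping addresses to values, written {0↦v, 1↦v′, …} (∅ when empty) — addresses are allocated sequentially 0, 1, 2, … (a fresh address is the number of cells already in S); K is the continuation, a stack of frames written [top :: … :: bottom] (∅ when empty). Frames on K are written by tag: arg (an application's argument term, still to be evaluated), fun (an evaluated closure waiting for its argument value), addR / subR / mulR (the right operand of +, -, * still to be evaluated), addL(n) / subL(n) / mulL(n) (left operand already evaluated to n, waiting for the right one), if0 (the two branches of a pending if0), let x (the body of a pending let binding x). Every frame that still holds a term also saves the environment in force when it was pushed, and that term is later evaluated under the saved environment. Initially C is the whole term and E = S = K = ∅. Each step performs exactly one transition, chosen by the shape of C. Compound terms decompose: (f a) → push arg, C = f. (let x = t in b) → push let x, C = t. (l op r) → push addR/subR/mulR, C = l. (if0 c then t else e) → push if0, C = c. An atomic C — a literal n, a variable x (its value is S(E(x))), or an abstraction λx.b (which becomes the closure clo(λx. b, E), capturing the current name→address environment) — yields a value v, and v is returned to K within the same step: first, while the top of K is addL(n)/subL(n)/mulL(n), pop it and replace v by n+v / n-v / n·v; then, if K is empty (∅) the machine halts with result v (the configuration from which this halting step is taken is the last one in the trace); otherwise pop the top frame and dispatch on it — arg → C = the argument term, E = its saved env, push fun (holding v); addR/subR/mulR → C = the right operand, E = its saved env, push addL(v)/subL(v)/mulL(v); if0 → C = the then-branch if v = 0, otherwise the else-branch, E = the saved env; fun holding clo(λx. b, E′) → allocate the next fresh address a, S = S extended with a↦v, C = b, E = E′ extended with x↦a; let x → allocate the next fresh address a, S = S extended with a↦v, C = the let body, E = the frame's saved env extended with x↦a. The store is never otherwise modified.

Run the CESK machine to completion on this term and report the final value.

Answer: -9

Machine steps:
[0] [C=(-3 - (let y = ((λq. ((λp. p) q)) 1) in 6)) | E=∅ | S=∅ | K=∅]
[1] [C=-3 | E=∅ | S=∅ | K=[subR]]
[2] [C=(let y = ((λq. ((λp. p) q)) 1) in 6) | E=∅ | S=∅ | K=[subL(-3)]]
[3] [C=((λq. ((λp. p) q)) 1) | E=∅ | S=∅ | K=[let y :: subL(-3)]]
[4] [C=(λq. ((λp. p) q)) | E=∅ | S=∅ | K=[arg :: let y :: subL(-3)]]
[5] [C=1 | E=∅ | S=∅ | K=[fun :: let y :: subL(-3)]]
[6] [C=((λp. p) q) | E={q↦0} | S={0↦1} | K=[let y :: subL(-3)]]
[7] [C=(λp. p) | E={q↦0} | S={0↦1} | K=[arg :: let y :: subL(-3)]]
[8] [C=q | E={q↦0} | S={0↦1} | K=[fun :: let y :: subL(-3)]]
[9] [C=p | E={p↦1, q↦0} | S={0↦1, 1↦1} | K=[let y :: subL(-3)]]
[10] [C=6 | E={y↦2} | S={0↦1, 1↦1, 2↦1} | K=[subL(-3)]]
→ final value -9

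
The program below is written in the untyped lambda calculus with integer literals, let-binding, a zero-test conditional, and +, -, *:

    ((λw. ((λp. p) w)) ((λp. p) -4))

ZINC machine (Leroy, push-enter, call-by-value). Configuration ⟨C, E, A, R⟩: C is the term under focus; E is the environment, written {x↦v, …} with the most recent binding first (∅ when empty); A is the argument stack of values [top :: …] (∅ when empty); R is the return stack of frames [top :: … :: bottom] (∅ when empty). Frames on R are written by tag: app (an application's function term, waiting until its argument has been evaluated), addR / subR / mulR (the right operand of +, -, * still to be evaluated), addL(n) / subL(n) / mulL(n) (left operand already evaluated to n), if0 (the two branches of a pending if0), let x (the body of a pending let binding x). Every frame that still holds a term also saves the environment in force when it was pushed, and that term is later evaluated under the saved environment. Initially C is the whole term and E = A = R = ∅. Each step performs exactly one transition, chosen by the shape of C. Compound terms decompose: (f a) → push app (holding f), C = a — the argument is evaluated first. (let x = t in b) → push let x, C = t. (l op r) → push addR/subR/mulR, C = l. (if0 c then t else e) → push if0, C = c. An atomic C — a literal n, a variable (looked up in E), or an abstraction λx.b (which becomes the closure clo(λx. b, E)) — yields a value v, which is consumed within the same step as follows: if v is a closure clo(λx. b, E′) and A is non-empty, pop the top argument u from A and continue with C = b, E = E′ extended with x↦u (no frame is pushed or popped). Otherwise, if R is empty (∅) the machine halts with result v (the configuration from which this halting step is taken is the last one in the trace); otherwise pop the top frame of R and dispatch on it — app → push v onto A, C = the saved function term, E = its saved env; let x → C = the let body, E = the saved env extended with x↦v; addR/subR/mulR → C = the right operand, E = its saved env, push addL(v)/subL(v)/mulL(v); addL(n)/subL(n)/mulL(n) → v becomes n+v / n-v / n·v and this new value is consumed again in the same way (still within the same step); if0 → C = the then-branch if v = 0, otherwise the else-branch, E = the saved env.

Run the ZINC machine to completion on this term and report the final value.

Answer: -4

Execution trace:
0. ⟨C=((λw. ((λp. p) w)) ((λp. p) -4)); E=∅; A=∅; R=∅⟩
1. ⟨C=((λp. p) -4); E=∅; A=∅; R=[app]⟩
2. ⟨C=-4; E=∅; A=∅; R=[app :: app]⟩
3. ⟨C=(λp. p); E=∅; A=[-4]; R=[app]⟩
4. ⟨C=p; E={p↦-4}; A=∅; R=[app]⟩
5. ⟨C=(λw. ((λp. p) w)); E=∅; A=[-4]; R=∅⟩
6. ⟨C=((λp. p) w); E={w↦-4}; A=∅; R=∅⟩
7. ⟨C=w; E={w↦-4}; A=∅; R=[app]⟩
8. ⟨C=(λp. p); E={w↦-4}; A=[-4]; R=∅⟩
9. ⟨C=p; E={p↦-4, w↦-4}; A=∅; R=∅⟩
→ final value -4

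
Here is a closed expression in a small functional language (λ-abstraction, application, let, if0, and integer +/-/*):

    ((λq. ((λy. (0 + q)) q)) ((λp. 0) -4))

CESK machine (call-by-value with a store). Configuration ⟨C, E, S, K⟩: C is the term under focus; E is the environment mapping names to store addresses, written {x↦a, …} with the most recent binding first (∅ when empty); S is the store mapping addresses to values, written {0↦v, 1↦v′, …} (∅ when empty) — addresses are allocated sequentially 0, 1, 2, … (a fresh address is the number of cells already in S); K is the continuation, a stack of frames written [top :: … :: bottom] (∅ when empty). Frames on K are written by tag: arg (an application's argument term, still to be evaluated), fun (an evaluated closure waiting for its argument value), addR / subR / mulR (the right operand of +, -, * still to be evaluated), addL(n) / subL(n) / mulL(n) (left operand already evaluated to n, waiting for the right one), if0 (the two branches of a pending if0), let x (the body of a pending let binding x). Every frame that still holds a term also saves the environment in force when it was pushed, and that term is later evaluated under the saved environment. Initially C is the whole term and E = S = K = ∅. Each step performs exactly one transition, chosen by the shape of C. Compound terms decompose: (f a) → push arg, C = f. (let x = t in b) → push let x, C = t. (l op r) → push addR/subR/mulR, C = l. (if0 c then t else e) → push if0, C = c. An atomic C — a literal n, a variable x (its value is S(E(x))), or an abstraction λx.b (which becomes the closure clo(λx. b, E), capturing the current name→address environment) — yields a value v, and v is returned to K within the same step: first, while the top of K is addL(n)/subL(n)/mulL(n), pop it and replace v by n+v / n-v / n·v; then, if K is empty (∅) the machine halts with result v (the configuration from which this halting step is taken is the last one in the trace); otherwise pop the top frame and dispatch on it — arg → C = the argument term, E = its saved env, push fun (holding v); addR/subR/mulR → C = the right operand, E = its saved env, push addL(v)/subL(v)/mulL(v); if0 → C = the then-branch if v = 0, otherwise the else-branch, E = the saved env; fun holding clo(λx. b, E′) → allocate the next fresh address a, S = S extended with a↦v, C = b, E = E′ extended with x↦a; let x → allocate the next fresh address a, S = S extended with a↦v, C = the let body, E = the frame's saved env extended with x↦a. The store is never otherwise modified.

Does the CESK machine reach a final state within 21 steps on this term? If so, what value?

Answer: 0

Machine steps:
step 0: <C=((λq. ((λy. (0 + q)) q)) ((λp. 0) -4)), E=∅, S=∅, K=∅>
step 1: <C=(λq. ((λy. (0 + q)) q)), E=∅, S=∅, K=[arg]>
step 2: <C=((λp. 0) -4), E=∅, S=∅, K=[fun]>
step 3: <C=(λp. 0), E=∅, S=∅, K=[arg :: fun]>
step 4: <C=-4, E=∅, S=∅, K=[fun :: fun]>
step 5: <C=0, E={p↦0}, S={0↦-4}, K=[fun]>
step 6: <C=((λy. (0 + q)) q), E={q↦1}, S={0↦-4, 1↦0}, K=∅>
step 7: <C=(λy. (0 + q)), E={q↦1}, S={0↦-4, 1↦0}, K=[arg]>
step 8: <C=q, E={q↦1}, S={0↦-4, 1↦0}, K=[fun]>
step 9: <C=(0 + q), E={y↦2, q↦1}, S={0↦-4, 1↦0, 2↦0}, K=∅>
step 10: <C=0, E={y↦2, q↦1}, S={0↦-4, 1↦0, 2↦0}, K=[addR]>
step 11: <C=q, E={y↦2, q↦1}, S={0↦-4, 1↦0, 2↦0}, K=[addL(0)]>
→ final value 0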